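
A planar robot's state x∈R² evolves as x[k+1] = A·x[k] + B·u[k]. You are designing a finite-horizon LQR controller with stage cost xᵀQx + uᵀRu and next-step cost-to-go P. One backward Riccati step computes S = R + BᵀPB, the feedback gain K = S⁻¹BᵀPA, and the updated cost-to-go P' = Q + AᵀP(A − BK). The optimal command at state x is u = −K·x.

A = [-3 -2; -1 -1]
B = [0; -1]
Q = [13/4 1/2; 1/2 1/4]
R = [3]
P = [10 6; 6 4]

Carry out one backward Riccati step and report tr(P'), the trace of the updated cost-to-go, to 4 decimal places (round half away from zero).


BᵀP = [-6.0000 -4.0000]
S = R + BᵀPB = [3] + [4.0000] = [7.0000]
BᵀPA = [22.0000 16.0000]
K = S⁻¹·BᵀPA = [3.1429 2.2857]
A−BK = [-3.0000 -2.0000; 2.1429 1.2857]
AᵀP(A−BK) = [60.8571 43.7143; 43.7143 31.4286]
P' = Q + AᵀP(A−BK) = [64.1071 44.2143; 44.2143 31.6786]
tr(P') = 95.7857

95.7857


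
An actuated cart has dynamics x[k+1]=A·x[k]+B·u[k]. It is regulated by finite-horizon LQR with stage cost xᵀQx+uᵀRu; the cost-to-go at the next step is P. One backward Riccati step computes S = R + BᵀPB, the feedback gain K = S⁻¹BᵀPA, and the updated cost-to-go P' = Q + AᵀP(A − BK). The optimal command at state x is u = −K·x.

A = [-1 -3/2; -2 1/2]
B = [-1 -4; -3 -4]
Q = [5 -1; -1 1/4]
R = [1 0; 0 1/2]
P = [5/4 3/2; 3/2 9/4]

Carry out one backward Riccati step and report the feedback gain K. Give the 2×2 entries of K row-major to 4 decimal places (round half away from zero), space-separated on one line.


0.1870 -0.2167 0.2921 0.2022

BᵀP = [-5.7500 -8.2500; -11.0000 -15.0000]
S = R + BᵀPB = [1 0; 0 1/2] + [30.5000 56.0000; 56.0000 104.0000] = [31.5000 56.0000; 56.0000 104.5000]
BᵀPA = [22.2500 4.5000; 41.0000 9.0000]
K = S⁻¹·BᵀPA = [0.1870 -0.2167; 0.2921 0.2022]
A−BK = [0.3555 -0.9077; -0.2705 0.6589]
AᵀP(A−BK) = [0.1118 -0.0957; -0.0957 0.2799]
P' = Q + AᵀP(A−BK) = [5.1118 -1.0957; -1.0957 0.5299]
tr(P') = 5.6417


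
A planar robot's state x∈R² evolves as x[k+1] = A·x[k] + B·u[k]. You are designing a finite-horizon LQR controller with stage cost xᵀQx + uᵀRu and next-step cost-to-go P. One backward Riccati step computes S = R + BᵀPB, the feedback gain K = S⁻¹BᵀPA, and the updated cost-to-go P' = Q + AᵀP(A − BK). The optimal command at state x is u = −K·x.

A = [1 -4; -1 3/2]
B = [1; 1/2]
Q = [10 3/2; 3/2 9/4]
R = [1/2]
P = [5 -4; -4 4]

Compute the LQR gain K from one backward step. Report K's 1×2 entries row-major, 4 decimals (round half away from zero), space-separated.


2.0000 -6.0000

BᵀP = [3.0000 -2.0000]
S = R + BᵀPB = [1/2] + [2.0000] = [2.5000]
BᵀPA = [5.0000 -15.0000]
K = S⁻¹·BᵀPA = [2.0000 -6.0000]
A−BK = [-1.0000 2.0000; -2.0000 4.5000]
AᵀP(A−BK) = [7.0000 -18.0000; -18.0000 47.0000]
P' = Q + AᵀP(A−BK) = [17.0000 -16.5000; -16.5000 49.2500]
tr(P') = 66.2500


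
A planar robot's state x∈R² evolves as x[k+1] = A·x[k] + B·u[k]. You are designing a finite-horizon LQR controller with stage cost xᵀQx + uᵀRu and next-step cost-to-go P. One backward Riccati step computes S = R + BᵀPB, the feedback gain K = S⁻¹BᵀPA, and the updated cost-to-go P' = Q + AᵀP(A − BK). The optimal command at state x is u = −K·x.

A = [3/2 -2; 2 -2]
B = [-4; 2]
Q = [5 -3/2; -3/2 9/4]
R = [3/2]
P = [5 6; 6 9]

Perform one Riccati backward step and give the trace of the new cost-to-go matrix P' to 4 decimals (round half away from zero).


131.2442

BᵀP = [-8.0000 -6.0000]
S = R + BᵀPB = [3/2] + [20.0000] = [21.5000]
BᵀPA = [-24.0000 28.0000]
K = S⁻¹·BᵀPA = [-1.1163 1.3023]
A−BK = [-2.9651 3.2093; 4.2326 -4.6047]
AᵀP(A−BK) = [56.4593 -61.7442; -61.7442 67.5349]
P' = Q + AᵀP(A−BK) = [61.4593 -63.2442; -63.2442 69.7849]
tr(P') = 131.2442


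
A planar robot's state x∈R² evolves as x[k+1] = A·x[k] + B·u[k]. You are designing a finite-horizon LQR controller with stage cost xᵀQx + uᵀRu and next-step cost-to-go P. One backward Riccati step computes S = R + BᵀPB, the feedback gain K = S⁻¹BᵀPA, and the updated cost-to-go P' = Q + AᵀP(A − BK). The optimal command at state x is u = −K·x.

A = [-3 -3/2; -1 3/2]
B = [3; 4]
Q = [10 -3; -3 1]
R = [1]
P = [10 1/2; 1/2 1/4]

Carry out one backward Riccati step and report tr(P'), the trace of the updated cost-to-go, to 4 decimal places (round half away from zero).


BᵀP = [32.0000 2.5000]
S = R + BᵀPB = [1] + [106.0000] = [107.0000]
BᵀPA = [-98.5000 -44.2500]
K = S⁻¹·BᵀPA = [-0.9206 -0.4136]
A−BK = [-0.2383 -0.2593; 2.6822 3.1542]
AᵀP(A−BK) = [2.5748 2.3902; 2.3902 2.5129]
P' = Q + AᵀP(A−BK) = [12.5748 -0.6098; -0.6098 3.5129]
tr(P') = 16.0876

16.0876


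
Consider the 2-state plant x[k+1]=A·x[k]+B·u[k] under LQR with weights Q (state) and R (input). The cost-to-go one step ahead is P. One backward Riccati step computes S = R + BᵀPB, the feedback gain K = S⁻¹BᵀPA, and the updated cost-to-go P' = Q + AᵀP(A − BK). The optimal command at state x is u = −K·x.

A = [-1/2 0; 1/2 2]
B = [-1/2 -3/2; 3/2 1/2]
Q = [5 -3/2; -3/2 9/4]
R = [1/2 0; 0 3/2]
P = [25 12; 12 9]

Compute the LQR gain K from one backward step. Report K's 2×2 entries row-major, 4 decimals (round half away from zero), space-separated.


0.2306 1.4214 0.2390 -0.4906

BᵀP = [5.5000 7.5000; -31.5000 -13.5000]
S = R + BᵀPB = [1/2 0; 0 3/2] + [8.5000 -4.5000; -4.5000 40.5000] = [9.0000 -4.5000; -4.5000 42.0000]
BᵀPA = [1.0000 15.0000; 9.0000 -27.0000]
K = S⁻¹·BᵀPA = [0.2306 1.4214; 0.2390 -0.4906]
A−BK = [-0.0262 -0.0252; 0.0346 0.1132]
AᵀP(A−BK) = [0.1184 -0.0063; -0.0063 1.4340]
P' = Q + AᵀP(A−BK) = [5.1184 -1.5063; -1.5063 3.6840]
tr(P') = 8.8024


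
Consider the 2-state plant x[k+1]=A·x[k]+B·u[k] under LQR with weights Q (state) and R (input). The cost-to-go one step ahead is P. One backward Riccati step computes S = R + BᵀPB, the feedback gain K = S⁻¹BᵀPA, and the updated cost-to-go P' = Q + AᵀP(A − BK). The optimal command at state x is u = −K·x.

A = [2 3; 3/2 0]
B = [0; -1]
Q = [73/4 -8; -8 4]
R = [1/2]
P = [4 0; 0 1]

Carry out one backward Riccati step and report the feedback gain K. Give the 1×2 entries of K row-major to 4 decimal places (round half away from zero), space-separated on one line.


-1.0000 0.0000

BᵀP = [0.0000 -1.0000]
S = R + BᵀPB = [1/2] + [1.0000] = [1.5000]
BᵀPA = [-1.5000 0.0000]
K = S⁻¹·BᵀPA = [-1.0000 0.0000]
A−BK = [2.0000 3.0000; 0.5000 0.0000]
AᵀP(A−BK) = [16.7500 24.0000; 24.0000 36.0000]
P' = Q + AᵀP(A−BK) = [35.0000 16.0000; 16.0000 40.0000]
tr(P') = 75.0000


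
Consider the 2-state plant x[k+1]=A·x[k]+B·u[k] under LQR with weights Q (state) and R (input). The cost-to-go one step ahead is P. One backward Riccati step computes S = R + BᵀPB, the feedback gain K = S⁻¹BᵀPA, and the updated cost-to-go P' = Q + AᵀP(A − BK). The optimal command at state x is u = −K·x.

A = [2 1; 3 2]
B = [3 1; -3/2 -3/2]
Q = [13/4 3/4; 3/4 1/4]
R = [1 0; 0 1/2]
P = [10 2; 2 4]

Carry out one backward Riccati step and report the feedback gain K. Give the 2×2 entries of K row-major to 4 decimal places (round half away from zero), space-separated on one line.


1.7857 1.0357 -3.4233 -2.1455

BᵀP = [27.0000 0.0000; 7.0000 -4.0000]
S = R + BᵀPB = [1 0; 0 1/2] + [81.0000 27.0000; 27.0000 13.0000] = [82.0000 27.0000; 27.0000 13.5000]
BᵀPA = [54.0000 27.0000; 2.0000 -1.0000]
K = S⁻¹·BᵀPA = [1.7857 1.0357; -3.4233 -2.1455]
A−BK = [0.0661 0.0384; 0.5437 0.3353]
AᵀP(A−BK) = [10.4180 6.3624; 6.3624 3.8902]
P' = Q + AᵀP(A−BK) = [13.6680 7.1124; 7.1124 4.1402]
tr(P') = 17.8082


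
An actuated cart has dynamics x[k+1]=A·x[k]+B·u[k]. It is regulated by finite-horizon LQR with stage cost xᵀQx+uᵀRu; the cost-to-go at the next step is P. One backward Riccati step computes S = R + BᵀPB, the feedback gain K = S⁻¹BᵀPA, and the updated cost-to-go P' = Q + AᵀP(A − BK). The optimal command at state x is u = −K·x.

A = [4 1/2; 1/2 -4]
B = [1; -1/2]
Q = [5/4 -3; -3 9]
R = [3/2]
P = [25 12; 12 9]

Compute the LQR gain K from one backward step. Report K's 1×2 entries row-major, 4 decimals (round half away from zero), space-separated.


BᵀP = [19.0000 7.5000]
S = R + BᵀPB = [3/2] + [15.2500] = [16.7500]
BᵀPA = [79.7500 -20.5000]
K = S⁻¹·BᵀPA = [4.7612 -1.2239]
A−BK = [-0.7612 1.7239; 2.8806 -4.6119]
AᵀP(A−BK) = [70.5448 -59.3955; -59.3955 77.1604]
P' = Q + AᵀP(A−BK) = [71.7948 -62.3955; -62.3955 86.1604]
tr(P') = 157.9552

4.7612 -1.2239


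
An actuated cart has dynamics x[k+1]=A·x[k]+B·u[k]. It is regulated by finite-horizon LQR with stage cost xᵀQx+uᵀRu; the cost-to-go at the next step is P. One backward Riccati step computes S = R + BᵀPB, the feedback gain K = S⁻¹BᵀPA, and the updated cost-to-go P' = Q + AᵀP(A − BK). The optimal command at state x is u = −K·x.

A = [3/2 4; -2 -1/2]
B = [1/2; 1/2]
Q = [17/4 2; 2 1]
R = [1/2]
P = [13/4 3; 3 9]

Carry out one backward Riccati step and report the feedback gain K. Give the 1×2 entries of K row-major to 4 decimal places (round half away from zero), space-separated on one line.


-1.4444 1.8765

BᵀP = [3.1250 6.0000]
S = R + BᵀPB = [1/2] + [4.5625] = [5.0625]
BᵀPA = [-7.3125 9.5000]
K = S⁻¹·BᵀPA = [-1.4444 1.8765]
A−BK = [2.2222 3.0617; -1.2778 -1.4383]
AᵀP(A−BK) = [14.7500 15.9722; 15.9722 24.4228]
P' = Q + AᵀP(A−BK) = [19.0000 17.9722; 17.9722 25.4228]
tr(P') = 44.4228


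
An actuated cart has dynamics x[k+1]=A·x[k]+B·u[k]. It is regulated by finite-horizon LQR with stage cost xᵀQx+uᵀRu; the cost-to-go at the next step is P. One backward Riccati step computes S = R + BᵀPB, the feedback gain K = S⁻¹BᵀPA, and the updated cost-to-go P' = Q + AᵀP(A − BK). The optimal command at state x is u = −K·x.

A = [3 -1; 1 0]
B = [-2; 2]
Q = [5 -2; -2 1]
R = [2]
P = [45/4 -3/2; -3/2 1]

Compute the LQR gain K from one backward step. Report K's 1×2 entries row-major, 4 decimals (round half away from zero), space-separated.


-1.1349 0.4048

BᵀP = [-25.5000 5.0000]
S = R + BᵀPB = [2] + [61.0000] = [63.0000]
BᵀPA = [-71.5000 25.5000]
K = S⁻¹·BᵀPA = [-1.1349 0.4048]
A−BK = [0.7302 -0.1905; 3.2698 -0.8095]
AᵀP(A−BK) = [12.1032 -3.3095; -3.3095 0.9286]
P' = Q + AᵀP(A−BK) = [17.1032 -5.3095; -5.3095 1.9286]
tr(P') = 19.0317


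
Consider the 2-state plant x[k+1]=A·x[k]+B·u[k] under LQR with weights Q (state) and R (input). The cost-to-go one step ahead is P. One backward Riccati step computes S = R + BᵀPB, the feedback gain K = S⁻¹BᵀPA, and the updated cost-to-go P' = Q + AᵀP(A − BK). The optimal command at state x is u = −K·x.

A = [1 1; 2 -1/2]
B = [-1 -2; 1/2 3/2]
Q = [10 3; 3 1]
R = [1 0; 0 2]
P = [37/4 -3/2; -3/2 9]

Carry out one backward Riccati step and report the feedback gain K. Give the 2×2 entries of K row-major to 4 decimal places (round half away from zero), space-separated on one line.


BᵀP = [-10.0000 6.0000; -20.7500 16.5000]
S = R + BᵀPB = [1 0; 0 2] + [13.0000 29.0000; 29.0000 66.2500] = [14.0000 29.0000; 29.0000 68.2500]
BᵀPA = [2.0000 -13.0000; 12.2500 -29.0000]
K = S⁻¹·BᵀPA = [-1.9105 -0.4039; 0.9913 -0.2533]
A−BK = [1.0721 0.0895; 1.4683 0.0819]
AᵀP(A−BK) = [30.9279 1.9105; 1.9105 0.4039]
P' = Q + AᵀP(A−BK) = [40.9279 4.9105; 4.9105 1.4039]
tr(P') = 42.3319

-1.9105 -0.4039 0.9913 -0.2533


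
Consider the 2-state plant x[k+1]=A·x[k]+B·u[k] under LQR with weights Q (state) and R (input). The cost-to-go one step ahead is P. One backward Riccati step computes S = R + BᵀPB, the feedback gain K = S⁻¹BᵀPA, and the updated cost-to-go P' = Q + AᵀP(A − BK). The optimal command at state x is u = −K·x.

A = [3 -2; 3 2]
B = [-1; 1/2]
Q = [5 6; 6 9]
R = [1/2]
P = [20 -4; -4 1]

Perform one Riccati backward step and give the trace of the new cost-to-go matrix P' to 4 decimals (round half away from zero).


BᵀP = [-22.0000 4.5000]
S = R + BᵀPB = [1/2] + [24.2500] = [24.7500]
BᵀPA = [-52.5000 53.0000]
K = S⁻¹·BᵀPA = [-2.1212 2.1414]
A−BK = [0.8788 0.1414; 4.0606 0.9293]
AᵀP(A−BK) = [5.6364 -1.5758; -1.5758 2.5051]
P' = Q + AᵀP(A−BK) = [10.6364 4.4242; 4.4242 11.5051]
tr(P') = 22.1414

22.1414


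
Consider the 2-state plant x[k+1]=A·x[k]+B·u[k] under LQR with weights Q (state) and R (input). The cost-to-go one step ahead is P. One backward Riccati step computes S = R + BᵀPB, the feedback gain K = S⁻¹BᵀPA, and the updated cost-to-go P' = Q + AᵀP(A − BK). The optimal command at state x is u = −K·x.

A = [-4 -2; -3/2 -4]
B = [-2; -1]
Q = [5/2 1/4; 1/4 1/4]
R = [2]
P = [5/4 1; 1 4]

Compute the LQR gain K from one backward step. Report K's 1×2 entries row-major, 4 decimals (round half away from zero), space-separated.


1.5333 2.0667

BᵀP = [-3.5000 -6.0000]
S = R + BᵀPB = [2] + [13.0000] = [15.0000]
BᵀPA = [23.0000 31.0000]
K = S⁻¹·BᵀPA = [1.5333 2.0667]
A−BK = [-0.9333 2.1333; 0.0333 -1.9333]
AᵀP(A−BK) = [5.7333 5.4667; 5.4667 20.9333]
P' = Q + AᵀP(A−BK) = [8.2333 5.7167; 5.7167 21.1833]
tr(P') = 29.4167


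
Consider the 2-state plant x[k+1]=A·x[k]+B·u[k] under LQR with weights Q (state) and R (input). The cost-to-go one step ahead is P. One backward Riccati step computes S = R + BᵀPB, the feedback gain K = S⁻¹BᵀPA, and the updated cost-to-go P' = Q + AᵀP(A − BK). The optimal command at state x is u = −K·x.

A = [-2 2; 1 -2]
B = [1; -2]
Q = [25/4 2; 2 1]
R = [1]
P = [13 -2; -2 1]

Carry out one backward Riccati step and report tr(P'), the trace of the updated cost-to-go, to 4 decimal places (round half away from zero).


BᵀP = [17.0000 -4.0000]
S = R + BᵀPB = [1] + [25.0000] = [26.0000]
BᵀPA = [-38.0000 42.0000]
K = S⁻¹·BᵀPA = [-1.4615 1.6154]
A−BK = [-0.5385 0.3846; -1.9231 1.2308]
AᵀP(A−BK) = [5.4615 -4.6154; -4.6154 4.1538]
P' = Q + AᵀP(A−BK) = [11.7115 -2.6154; -2.6154 5.1538]
tr(P') = 16.8654

16.8654


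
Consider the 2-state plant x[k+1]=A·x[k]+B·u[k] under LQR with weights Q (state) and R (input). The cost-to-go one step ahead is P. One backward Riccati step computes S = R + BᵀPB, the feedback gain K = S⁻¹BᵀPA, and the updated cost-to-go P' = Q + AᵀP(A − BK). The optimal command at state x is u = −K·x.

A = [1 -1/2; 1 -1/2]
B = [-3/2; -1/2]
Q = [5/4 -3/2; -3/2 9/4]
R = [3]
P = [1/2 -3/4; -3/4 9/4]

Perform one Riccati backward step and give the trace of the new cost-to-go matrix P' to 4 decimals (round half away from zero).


BᵀP = [-0.3750 0.0000]
S = R + BᵀPB = [3] + [0.5625] = [3.5625]
BᵀPA = [-0.3750 0.1875]
K = S⁻¹·BᵀPA = [-0.1053 0.0526]
A−BK = [0.8421 -0.4211; 0.9474 -0.4737]
AᵀP(A−BK) = [1.2105 -0.6053; -0.6053 0.3026]
P' = Q + AᵀP(A−BK) = [2.4605 -2.1053; -2.1053 2.5526]
tr(P') = 5.0132

5.0132


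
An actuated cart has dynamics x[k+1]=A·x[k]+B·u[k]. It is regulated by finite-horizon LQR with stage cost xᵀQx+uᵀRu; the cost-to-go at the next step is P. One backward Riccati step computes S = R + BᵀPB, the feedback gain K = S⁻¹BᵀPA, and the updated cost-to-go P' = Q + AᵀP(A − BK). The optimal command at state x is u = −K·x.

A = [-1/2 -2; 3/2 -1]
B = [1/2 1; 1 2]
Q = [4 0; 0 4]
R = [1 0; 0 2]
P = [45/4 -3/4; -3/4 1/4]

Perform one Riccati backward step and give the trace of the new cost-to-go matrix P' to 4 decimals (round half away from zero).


17.1319

BᵀP = [4.8750 -0.1250; 9.7500 -0.2500]
S = R + BᵀPB = [1 0; 0 2] + [2.3125 4.6250; 4.6250 9.2500] = [3.3125 4.6250; 4.6250 11.2500]
BᵀPA = [-2.6250 -9.6250; -5.2500 -19.2500]
K = S⁻¹·BᵀPA = [-0.3307 -1.2126; -0.3307 -1.2126]
A−BK = [-0.0039 -0.1811; 2.4921 2.6378]
AᵀP(A−BK) = [1.8957 3.2008; 3.2008 7.2362]
P' = Q + AᵀP(A−BK) = [5.8957 3.2008; 3.2008 11.2362]
tr(P') = 17.1319


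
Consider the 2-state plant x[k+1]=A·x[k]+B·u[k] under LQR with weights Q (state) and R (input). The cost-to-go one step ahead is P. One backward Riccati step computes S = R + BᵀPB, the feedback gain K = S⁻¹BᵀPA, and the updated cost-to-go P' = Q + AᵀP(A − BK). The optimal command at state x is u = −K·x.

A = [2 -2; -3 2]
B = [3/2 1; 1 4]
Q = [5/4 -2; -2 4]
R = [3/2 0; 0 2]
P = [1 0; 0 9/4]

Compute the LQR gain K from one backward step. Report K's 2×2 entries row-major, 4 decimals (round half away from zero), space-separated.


BᵀP = [1.5000 2.2500; 1.0000 9.0000]
S = R + BᵀPB = [3/2 0; 0 2] + [4.5000 10.5000; 10.5000 37.0000] = [6.0000 10.5000; 10.5000 39.0000]
BᵀPA = [-3.7500 1.5000; -25.0000 16.0000]
K = S⁻¹·BᵀPA = [0.9394 -0.8848; -0.8939 0.6485]
A−BK = [1.4848 -1.3212; -0.3636 0.2909]
AᵀP(A−BK) = [5.4242 -4.6061; -4.6061 3.9515]
P' = Q + AᵀP(A−BK) = [6.6742 -6.6061; -6.6061 7.9515]
tr(P') = 14.6258

0.9394 -0.8848 -0.8939 0.6485


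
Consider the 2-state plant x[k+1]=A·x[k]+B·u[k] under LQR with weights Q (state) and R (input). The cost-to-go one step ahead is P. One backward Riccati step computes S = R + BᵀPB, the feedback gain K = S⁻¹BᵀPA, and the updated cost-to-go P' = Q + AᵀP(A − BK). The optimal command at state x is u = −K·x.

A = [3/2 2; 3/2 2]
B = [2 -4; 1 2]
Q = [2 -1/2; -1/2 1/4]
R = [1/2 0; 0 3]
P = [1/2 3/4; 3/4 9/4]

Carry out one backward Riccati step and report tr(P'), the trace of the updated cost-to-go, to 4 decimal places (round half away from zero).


4.0908

BᵀP = [1.7500 3.7500; -0.5000 1.5000]
S = R + BᵀPB = [1/2 0; 0 3] + [7.2500 0.5000; 0.5000 5.0000] = [7.7500 0.5000; 0.5000 8.0000]
BᵀPA = [8.2500 11.0000; 1.5000 2.0000]
K = S⁻¹·BᵀPA = [1.0567 1.4089; 0.1215 0.1619]
A−BK = [-0.1275 -0.1700; 0.2004 0.2672]
AᵀP(A−BK) = [0.6627 0.8836; 0.8836 1.1781]
P' = Q + AᵀP(A−BK) = [2.6627 0.3836; 0.3836 1.4281]
tr(P') = 4.0908


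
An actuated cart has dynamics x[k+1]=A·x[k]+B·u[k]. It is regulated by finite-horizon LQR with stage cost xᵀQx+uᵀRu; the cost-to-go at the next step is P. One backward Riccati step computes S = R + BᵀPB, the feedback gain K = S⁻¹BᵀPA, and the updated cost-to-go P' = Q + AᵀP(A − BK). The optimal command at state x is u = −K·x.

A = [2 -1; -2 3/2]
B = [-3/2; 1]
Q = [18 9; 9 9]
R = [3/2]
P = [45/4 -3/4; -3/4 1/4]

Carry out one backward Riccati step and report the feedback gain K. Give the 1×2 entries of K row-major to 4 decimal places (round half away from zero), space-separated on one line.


-1.2964 0.6716

BᵀP = [-17.6250 1.3750]
S = R + BᵀPB = [3/2] + [27.8125] = [29.3125]
BᵀPA = [-38.0000 19.6875]
K = S⁻¹·BᵀPA = [-1.2964 0.6716]
A−BK = [0.0554 0.0075; -0.7036 0.8284]
AᵀP(A−BK) = [2.7377 -1.4776; -1.4776 0.8396]
P' = Q + AᵀP(A−BK) = [20.7377 7.5224; 7.5224 9.8396]
tr(P') = 30.5773


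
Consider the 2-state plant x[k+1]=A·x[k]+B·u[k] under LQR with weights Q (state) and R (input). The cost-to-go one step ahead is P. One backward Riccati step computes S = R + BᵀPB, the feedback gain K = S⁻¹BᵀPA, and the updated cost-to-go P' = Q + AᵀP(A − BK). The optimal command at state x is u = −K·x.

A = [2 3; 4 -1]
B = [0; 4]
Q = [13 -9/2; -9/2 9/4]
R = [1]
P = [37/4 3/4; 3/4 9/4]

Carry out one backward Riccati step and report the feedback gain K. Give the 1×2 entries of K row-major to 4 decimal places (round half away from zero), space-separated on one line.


1.1351 0.0000

BᵀP = [3.0000 9.0000]
S = R + BᵀPB = [1] + [36.0000] = [37.0000]
BᵀPA = [42.0000 0.0000]
K = S⁻¹·BᵀPA = [1.1351 0.0000]
A−BK = [2.0000 3.0000; -0.5405 -1.0000]
AᵀP(A−BK) = [37.3243 54.0000; 54.0000 81.0000]
P' = Q + AᵀP(A−BK) = [50.3243 49.5000; 49.5000 83.2500]
tr(P') = 133.5743


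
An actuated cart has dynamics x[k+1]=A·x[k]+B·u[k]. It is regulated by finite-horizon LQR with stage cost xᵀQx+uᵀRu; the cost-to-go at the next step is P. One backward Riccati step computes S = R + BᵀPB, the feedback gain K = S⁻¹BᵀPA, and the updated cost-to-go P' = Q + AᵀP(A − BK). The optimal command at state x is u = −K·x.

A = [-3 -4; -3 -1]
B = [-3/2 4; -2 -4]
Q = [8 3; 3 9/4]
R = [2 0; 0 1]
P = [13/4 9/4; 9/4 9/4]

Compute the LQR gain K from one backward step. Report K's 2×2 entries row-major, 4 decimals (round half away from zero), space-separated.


BᵀP = [-9.3750 -7.8750; 4.0000 0.0000]
S = R + BᵀPB = [2 0; 0 1] + [29.8125 -6.0000; -6.0000 16.0000] = [31.8125 -6.0000; -6.0000 17.0000]
BᵀPA = [51.7500 45.3750; -12.0000 -16.0000]
K = S⁻¹·BᵀPA = [1.6001 1.3379; -0.1411 -0.4690]
A−BK = [-0.0353 -0.1172; -0.3644 -0.2002]
AᵀP(A−BK) = [5.5012 4.6372; 4.6372 4.0402]
P' = Q + AᵀP(A−BK) = [13.5012 7.6372; 7.6372 6.2902]
tr(P') = 19.7914

1.6001 1.3379 -0.1411 -0.4690


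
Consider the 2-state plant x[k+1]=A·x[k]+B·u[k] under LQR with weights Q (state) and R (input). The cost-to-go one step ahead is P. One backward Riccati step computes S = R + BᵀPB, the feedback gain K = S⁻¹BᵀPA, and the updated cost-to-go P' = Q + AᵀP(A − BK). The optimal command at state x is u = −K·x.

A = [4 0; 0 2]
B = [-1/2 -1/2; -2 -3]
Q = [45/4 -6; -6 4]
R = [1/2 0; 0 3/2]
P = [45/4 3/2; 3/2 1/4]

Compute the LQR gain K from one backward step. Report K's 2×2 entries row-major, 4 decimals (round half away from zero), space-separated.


BᵀP = [-8.6250 -1.2500; -10.1250 -1.5000]
S = R + BᵀPB = [1/2 0; 0 3/2] + [6.8125 8.0625; 8.0625 9.5625] = [7.3125 8.0625; 8.0625 11.0625]
BᵀPA = [-34.5000 -2.5000; -40.5000 -3.0000]
K = S⁻¹·BᵀPA = [-3.4690 -0.2183; -1.1327 -0.1121]
A−BK = [1.6991 -0.1652; -10.3363 1.2271]
AᵀP(A−BK) = [14.4425 -0.0708; -0.0708 0.1180]
P' = Q + AᵀP(A−BK) = [25.6925 -6.0708; -6.0708 4.1180]
tr(P') = 29.8105

-3.4690 -0.2183 -1.1327 -0.1121


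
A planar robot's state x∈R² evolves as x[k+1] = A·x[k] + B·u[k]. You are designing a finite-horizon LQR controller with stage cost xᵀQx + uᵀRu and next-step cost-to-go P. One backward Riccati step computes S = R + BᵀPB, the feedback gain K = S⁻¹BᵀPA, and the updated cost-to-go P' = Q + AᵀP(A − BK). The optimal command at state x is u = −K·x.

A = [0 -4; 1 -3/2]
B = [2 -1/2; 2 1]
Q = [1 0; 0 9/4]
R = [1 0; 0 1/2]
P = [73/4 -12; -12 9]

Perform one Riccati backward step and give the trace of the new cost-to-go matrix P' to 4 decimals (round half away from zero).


7.1800

BᵀP = [12.5000 -6.0000; -21.1250 15.0000]
S = R + BᵀPB = [1 0; 0 1/2] + [13.0000 -12.2500; -12.2500 25.5625] = [14.0000 -12.2500; -12.2500 26.0625]
BᵀPA = [-6.0000 -41.0000; 15.0000 62.0000]
K = S⁻¹·BᵀPA = [0.1274 -1.4388; 0.6354 1.7026]
A−BK = [0.0628 -0.2712; 0.1097 -0.3251]
AᵀP(A−BK) = [0.2331 0.3278; 0.3278 3.6969]
P' = Q + AᵀP(A−BK) = [1.2331 0.3278; 0.3278 5.9469]
tr(P') = 7.1800


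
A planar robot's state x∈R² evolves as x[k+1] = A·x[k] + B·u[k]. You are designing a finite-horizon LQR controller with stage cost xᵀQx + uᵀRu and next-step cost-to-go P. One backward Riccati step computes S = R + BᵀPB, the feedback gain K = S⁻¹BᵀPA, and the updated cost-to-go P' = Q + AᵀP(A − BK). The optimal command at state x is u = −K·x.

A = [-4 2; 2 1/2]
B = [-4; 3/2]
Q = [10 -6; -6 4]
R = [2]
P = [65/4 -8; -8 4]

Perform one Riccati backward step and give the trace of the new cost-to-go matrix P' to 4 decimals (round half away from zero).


16.5531

BᵀP = [-77.0000 38.0000]
S = R + BᵀPB = [2] + [365.0000] = [367.0000]
BᵀPA = [384.0000 -135.0000]
K = S⁻¹·BᵀPA = [1.0463 -0.3678]
A−BK = [0.1853 0.5286; 0.4305 1.0518]
AᵀP(A−BK) = [2.2125 -0.7466; -0.7466 0.3406]
P' = Q + AᵀP(A−BK) = [12.2125 -6.7466; -6.7466 4.3406]
tr(P') = 16.5531


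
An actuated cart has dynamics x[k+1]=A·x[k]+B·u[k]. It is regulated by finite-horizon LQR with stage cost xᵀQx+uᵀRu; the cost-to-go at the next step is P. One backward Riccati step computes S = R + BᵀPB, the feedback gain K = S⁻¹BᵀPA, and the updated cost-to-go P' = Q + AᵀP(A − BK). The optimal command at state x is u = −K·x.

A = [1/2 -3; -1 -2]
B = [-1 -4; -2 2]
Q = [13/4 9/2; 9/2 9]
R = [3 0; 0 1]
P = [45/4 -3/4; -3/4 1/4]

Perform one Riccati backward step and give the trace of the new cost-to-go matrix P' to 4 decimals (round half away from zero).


14.3571

BᵀP = [-9.7500 0.2500; -46.5000 3.5000]
S = R + BᵀPB = [3 0; 0 1] + [9.2500 39.5000; 39.5000 193.0000] = [12.2500 39.5000; 39.5000 194.0000]
BᵀPA = [-5.1250 28.7500; -26.7500 132.5000]
K = S⁻¹·BᵀPA = [0.0764 0.4211; -0.1534 0.5972]
A−BK = [-0.0374 -0.1899; -0.5403 -2.3522]
AᵀP(A−BK) = [0.0995 0.2596; 0.2596 2.0077]
P' = Q + AᵀP(A−BK) = [3.3495 4.7596; 4.7596 11.0077]
tr(P') = 14.3571


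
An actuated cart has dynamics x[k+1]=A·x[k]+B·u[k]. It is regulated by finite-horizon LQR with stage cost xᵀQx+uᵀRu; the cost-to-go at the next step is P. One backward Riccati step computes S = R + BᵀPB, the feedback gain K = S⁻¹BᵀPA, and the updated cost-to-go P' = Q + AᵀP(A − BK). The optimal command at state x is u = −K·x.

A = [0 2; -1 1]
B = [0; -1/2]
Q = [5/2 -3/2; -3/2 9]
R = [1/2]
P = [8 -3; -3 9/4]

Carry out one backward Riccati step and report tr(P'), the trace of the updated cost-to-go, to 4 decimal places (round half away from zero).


31.5000

BᵀP = [1.5000 -1.1250]
S = R + BᵀPB = [1/2] + [0.5625] = [1.0625]
BᵀPA = [1.1250 1.8750]
K = S⁻¹·BᵀPA = [1.0588 1.7647]
A−BK = [0.0000 2.0000; -0.4706 1.8824]
AᵀP(A−BK) = [1.0588 1.7647; 1.7647 18.9412]
P' = Q + AᵀP(A−BK) = [3.5588 0.2647; 0.2647 27.9412]
tr(P') = 31.5000


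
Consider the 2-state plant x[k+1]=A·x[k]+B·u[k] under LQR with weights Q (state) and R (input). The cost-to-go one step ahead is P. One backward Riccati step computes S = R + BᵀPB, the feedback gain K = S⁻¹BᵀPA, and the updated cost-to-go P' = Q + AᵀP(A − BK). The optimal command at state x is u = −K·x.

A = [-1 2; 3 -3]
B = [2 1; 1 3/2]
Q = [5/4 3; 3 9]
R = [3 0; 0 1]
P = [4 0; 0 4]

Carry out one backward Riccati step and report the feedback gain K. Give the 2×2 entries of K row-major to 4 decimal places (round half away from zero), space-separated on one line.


-1.1111 1.5556 2.1111 -2.2698

BᵀP = [8.0000 4.0000; 4.0000 6.0000]
S = R + BᵀPB = [3 0; 0 1] + [20.0000 14.0000; 14.0000 13.0000] = [23.0000 14.0000; 14.0000 14.0000]
BᵀPA = [4.0000 4.0000; 14.0000 -10.0000]
K = S⁻¹·BᵀPA = [-1.1111 1.5556; 2.1111 -2.2698]
A−BK = [-0.8889 1.1587; 0.9444 -1.1508]
AᵀP(A−BK) = [14.8889 -18.4444; -18.4444 23.0794]
P' = Q + AᵀP(A−BK) = [16.1389 -15.4444; -15.4444 32.0794]
tr(P') = 48.2183


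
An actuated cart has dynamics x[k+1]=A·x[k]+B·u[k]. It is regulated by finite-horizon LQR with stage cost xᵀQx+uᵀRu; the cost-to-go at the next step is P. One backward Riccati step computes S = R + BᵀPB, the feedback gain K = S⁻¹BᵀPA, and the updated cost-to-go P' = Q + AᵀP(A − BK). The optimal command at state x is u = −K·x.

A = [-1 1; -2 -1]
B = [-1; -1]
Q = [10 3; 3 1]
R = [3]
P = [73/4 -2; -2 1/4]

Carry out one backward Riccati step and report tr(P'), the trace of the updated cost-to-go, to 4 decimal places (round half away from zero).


16.9464

BᵀP = [-16.2500 1.7500]
S = R + BᵀPB = [3] + [14.5000] = [17.5000]
BᵀPA = [12.7500 -18.0000]
K = S⁻¹·BᵀPA = [0.7286 -1.0286]
A−BK = [-0.2714 -0.0286; -1.2714 -2.0286]
AᵀP(A−BK) = [1.9607 -2.6357; -2.6357 3.9857]
P' = Q + AᵀP(A−BK) = [11.9607 0.3643; 0.3643 4.9857]
tr(P') = 16.9464


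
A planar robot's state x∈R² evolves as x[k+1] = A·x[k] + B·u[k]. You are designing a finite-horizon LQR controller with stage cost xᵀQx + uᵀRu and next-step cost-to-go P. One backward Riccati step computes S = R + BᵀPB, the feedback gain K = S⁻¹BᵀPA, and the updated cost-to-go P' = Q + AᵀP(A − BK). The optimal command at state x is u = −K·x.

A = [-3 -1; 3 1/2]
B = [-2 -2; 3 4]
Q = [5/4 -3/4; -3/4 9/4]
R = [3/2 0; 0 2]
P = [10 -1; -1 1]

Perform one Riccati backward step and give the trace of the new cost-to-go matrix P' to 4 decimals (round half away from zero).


8.0586

BᵀP = [-23.0000 5.0000; -24.0000 6.0000]
S = R + BᵀPB = [3/2 0; 0 2] + [61.0000 66.0000; 66.0000 72.0000] = [62.5000 66.0000; 66.0000 74.0000]
BᵀPA = [84.0000 25.5000; 90.0000 27.0000]
K = S⁻¹·BᵀPA = [1.0260 0.3903; 0.3011 0.0167]
A−BK = [-0.3457 -0.1859; -1.2825 -0.7379]
AᵀP(A−BK) = [3.7138 1.7063; 1.7063 0.8448]
P' = Q + AᵀP(A−BK) = [4.9638 0.9563; 0.9563 3.0948]
tr(P') = 8.0586


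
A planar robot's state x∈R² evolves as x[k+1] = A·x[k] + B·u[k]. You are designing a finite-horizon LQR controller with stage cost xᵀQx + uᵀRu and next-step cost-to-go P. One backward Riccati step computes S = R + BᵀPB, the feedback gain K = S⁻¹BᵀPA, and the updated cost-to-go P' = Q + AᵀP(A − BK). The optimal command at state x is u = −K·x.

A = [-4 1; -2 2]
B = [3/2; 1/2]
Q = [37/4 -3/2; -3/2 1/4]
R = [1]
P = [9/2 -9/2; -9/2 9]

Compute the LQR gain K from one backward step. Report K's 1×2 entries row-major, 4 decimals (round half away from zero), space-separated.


-2.0377 0.0000

BᵀP = [4.5000 -2.2500]
S = R + BᵀPB = [1] + [5.6250] = [6.6250]
BᵀPA = [-13.5000 0.0000]
K = S⁻¹·BᵀPA = [-2.0377 0.0000]
A−BK = [-0.9434 1.0000; -0.9811 2.0000]
AᵀP(A−BK) = [8.4906 -9.0000; -9.0000 22.5000]
P' = Q + AᵀP(A−BK) = [17.7406 -10.5000; -10.5000 22.7500]
tr(P') = 40.4906


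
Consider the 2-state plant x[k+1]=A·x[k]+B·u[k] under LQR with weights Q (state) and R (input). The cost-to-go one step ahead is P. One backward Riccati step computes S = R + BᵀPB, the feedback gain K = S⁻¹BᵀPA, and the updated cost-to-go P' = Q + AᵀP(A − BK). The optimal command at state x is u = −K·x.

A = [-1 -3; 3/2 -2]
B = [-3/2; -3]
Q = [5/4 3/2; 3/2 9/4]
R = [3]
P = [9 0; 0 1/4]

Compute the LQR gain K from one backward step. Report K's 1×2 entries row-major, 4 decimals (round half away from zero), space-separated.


0.4853 1.6471

BᵀP = [-13.5000 -0.7500]
S = R + BᵀPB = [3] + [22.5000] = [25.5000]
BᵀPA = [12.3750 42.0000]
K = S⁻¹·BᵀPA = [0.4853 1.6471]
A−BK = [-0.2721 -0.5294; 2.9559 2.9412]
AᵀP(A−BK) = [3.5570 5.8676; 5.8676 12.8235]
P' = Q + AᵀP(A−BK) = [4.8070 7.3676; 7.3676 15.0735]
tr(P') = 19.8805


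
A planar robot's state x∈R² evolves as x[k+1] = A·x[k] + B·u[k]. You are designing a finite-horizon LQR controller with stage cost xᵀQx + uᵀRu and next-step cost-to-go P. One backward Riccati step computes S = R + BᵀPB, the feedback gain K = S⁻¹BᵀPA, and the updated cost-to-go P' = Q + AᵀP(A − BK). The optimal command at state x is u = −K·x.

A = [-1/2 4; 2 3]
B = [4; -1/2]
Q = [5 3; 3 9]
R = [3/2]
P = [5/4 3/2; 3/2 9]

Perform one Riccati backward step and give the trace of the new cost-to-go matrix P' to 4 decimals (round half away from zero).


BᵀP = [4.2500 1.5000]
S = R + BᵀPB = [3/2] + [16.2500] = [17.7500]
BᵀPA = [0.8750 21.5000]
K = S⁻¹·BᵀPA = [0.0493 1.2113]
A−BK = [-0.6972 -0.8451; 2.0246 3.6056]
AᵀP(A−BK) = [33.2694 60.1901; 60.1901 110.9577]
P' = Q + AᵀP(A−BK) = [38.2694 63.1901; 63.1901 119.9577]
tr(P') = 158.2271

158.2271


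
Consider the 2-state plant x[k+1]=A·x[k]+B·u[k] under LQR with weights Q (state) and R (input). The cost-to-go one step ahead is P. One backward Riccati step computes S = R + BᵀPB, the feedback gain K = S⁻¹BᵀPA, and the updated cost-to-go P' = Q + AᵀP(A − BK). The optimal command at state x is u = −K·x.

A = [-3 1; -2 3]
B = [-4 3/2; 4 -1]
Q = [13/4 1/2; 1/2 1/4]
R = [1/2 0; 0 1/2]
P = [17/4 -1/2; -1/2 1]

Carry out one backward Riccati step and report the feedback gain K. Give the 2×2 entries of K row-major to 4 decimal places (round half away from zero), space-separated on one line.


-0.3528 0.6018 -2.3320 1.7821

BᵀP = [-19.0000 6.0000; 6.8750 -1.7500]
S = R + BᵀPB = [1/2 0; 0 1/2] + [100.0000 -34.5000; -34.5000 12.0625] = [100.5000 -34.5000; -34.5000 12.5625]
BᵀPA = [45.0000 -1.0000; -17.1250 1.6250]
K = S⁻¹·BᵀPA = [-0.3528 0.6018; -2.3320 1.7821]
A−BK = [-0.9131 0.7341; -2.9209 2.3748]
AᵀP(A−BK) = [12.1894 -9.8132; -9.8132 7.9559]
P' = Q + AᵀP(A−BK) = [15.4394 -9.3132; -9.3132 8.2059]
tr(P') = 23.6453


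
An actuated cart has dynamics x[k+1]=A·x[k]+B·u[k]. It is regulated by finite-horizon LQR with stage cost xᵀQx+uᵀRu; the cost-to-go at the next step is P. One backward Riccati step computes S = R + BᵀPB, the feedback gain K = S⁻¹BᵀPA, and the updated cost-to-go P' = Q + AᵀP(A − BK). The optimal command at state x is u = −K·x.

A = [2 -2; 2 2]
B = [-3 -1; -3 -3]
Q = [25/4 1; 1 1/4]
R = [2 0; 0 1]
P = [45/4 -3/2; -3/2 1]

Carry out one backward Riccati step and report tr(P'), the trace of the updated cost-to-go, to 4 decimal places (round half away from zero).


BᵀP = [-29.2500 1.5000; -6.7500 -1.5000]
S = R + BᵀPB = [2 0; 0 1] + [83.2500 24.7500; 24.7500 11.2500] = [85.2500 24.7500; 24.7500 12.2500]
BᵀPA = [-55.5000 61.5000; -16.5000 10.5000]
K = S⁻¹·BᵀPA = [-0.6288 1.1430; -0.0764 -1.4522]
A−BK = [0.0371 -0.0232; -0.1158 1.0724]
AᵀP(A−BK) = [0.8384 -1.5240; -1.5240 5.9525]
P' = Q + AᵀP(A−BK) = [7.0884 -0.5240; -0.5240 6.2025]
tr(P') = 13.2910

13.2910


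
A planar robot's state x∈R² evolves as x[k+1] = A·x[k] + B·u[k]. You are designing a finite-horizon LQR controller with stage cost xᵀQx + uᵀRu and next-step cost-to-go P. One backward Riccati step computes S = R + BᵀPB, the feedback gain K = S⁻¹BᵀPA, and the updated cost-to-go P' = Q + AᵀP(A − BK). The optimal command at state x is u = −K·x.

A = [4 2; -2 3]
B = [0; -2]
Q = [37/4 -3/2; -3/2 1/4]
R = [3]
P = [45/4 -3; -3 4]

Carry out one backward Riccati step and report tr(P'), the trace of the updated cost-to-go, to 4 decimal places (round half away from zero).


206.7105

BᵀP = [6.0000 -8.0000]
S = R + BᵀPB = [3] + [16.0000] = [19.0000]
BᵀPA = [40.0000 -12.0000]
K = S⁻¹·BᵀPA = [2.1053 -0.6316]
A−BK = [4.0000 2.0000; 2.2105 1.7368]
AᵀP(A−BK) = [159.7895 67.2632; 67.2632 37.4211]
P' = Q + AᵀP(A−BK) = [169.0395 65.7632; 65.7632 37.6711]
tr(P') = 206.7105


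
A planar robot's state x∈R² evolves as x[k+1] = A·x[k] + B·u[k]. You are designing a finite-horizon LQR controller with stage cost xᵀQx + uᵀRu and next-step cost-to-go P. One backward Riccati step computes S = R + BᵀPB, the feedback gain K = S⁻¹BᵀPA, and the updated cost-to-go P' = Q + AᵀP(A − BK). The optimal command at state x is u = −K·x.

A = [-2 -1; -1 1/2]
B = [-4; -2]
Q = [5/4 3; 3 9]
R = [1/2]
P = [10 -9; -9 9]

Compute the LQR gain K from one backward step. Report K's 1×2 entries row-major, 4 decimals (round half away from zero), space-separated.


0.4952 0.5905

BᵀP = [-22.0000 18.0000]
S = R + BᵀPB = [1/2] + [52.0000] = [52.5000]
BᵀPA = [26.0000 31.0000]
K = S⁻¹·BᵀPA = [0.4952 0.5905]
A−BK = [-0.0190 1.3619; -0.0095 1.6810]
AᵀP(A−BK) = [0.1238 0.1476; 0.1476 2.9452]
P' = Q + AᵀP(A−BK) = [1.3738 3.1476; 3.1476 11.9452]
tr(P') = 13.3190


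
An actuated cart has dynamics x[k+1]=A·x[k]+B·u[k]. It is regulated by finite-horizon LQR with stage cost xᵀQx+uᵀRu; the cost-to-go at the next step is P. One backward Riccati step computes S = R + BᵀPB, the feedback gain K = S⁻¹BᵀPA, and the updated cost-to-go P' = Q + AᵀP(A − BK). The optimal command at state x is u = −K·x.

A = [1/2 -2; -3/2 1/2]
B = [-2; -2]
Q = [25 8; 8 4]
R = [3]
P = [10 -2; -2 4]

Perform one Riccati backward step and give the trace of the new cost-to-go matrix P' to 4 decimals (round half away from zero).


BᵀP = [-16.0000 -4.0000]
S = R + BᵀPB = [3] + [40.0000] = [43.0000]
BᵀPA = [-2.0000 30.0000]
K = S⁻¹·BᵀPA = [-0.0465 0.6977]
A−BK = [0.4070 -0.6047; -1.5930 1.8953]
AᵀP(A−BK) = [14.4070 -18.1047; -18.1047 24.0698]
P' = Q + AᵀP(A−BK) = [39.4070 -10.1047; -10.1047 28.0698]
tr(P') = 67.4767

67.4767


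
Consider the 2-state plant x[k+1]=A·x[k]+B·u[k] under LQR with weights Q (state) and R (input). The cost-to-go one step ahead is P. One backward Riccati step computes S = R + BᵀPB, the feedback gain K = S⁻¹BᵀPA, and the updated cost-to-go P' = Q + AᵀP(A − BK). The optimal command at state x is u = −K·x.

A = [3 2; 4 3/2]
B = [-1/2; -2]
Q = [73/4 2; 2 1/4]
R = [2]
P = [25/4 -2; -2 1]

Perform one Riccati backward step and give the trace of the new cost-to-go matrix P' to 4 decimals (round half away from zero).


BᵀP = [0.8750 -1.0000]
S = R + BᵀPB = [2] + [1.5625] = [3.5625]
BᵀPA = [-1.3750 0.2500]
K = S⁻¹·BᵀPA = [-0.3860 0.0702]
A−BK = [2.8070 2.0351; 3.2281 1.6404]
AᵀP(A−BK) = [23.7193 18.5965; 18.5965 15.2325]
P' = Q + AᵀP(A−BK) = [41.9693 20.5965; 20.5965 15.4825]
tr(P') = 57.4518

57.4518


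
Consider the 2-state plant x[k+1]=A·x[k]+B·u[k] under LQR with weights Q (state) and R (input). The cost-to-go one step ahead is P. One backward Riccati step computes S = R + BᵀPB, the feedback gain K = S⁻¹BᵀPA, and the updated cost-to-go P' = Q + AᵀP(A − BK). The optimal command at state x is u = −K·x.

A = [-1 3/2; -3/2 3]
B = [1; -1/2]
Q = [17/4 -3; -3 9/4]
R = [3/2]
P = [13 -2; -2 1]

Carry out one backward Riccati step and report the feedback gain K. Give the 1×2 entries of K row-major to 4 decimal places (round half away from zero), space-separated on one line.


-0.6119 0.8060

BᵀP = [14.0000 -2.5000]
S = R + BᵀPB = [3/2] + [15.2500] = [16.7500]
BᵀPA = [-10.2500 13.5000]
K = S⁻¹·BᵀPA = [-0.6119 0.8060]
A−BK = [-0.3881 0.6940; -1.8060 3.4030]
AᵀP(A−BK) = [2.9776 -5.2388; -5.2388 9.3694]
P' = Q + AᵀP(A−BK) = [7.2276 -8.2388; -8.2388 11.6194]
tr(P') = 18.8470


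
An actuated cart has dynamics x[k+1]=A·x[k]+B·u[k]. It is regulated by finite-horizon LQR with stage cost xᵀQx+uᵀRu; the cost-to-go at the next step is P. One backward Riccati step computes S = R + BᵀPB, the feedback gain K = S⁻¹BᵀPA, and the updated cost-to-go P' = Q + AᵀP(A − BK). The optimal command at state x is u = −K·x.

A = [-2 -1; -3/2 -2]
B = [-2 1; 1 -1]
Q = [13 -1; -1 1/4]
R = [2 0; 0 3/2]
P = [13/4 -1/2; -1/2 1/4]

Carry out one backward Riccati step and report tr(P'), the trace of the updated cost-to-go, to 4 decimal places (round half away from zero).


16.1997

BᵀP = [-7.0000 1.2500; 3.7500 -0.7500]
S = R + BᵀPB = [2 0; 0 3/2] + [15.2500 -8.2500; -8.2500 4.5000] = [17.2500 -8.2500; -8.2500 6.0000]
BᵀPA = [12.1250 4.5000; -6.3750 -2.2500]
K = S⁻¹·BᵀPA = [0.5688 0.2381; -0.2804 -0.0476]
A−BK = [-0.5820 -0.4762; -2.3492 -2.2857]
AᵀP(A−BK) = [1.8783 1.3095; 1.3095 1.0714]
P' = Q + AᵀP(A−BK) = [14.8783 0.3095; 0.3095 1.3214]
tr(P') = 16.1997


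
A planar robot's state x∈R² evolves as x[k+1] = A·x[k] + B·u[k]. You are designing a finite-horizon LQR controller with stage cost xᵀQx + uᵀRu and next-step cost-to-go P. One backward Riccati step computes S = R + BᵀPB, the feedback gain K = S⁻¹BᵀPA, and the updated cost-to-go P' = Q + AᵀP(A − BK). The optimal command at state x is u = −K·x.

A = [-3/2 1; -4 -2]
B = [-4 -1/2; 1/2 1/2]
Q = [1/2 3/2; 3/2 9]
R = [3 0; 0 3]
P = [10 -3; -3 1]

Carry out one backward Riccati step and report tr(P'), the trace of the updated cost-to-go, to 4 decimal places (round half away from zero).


BᵀP = [-41.5000 12.5000; -6.5000 2.0000]
S = R + BᵀPB = [3 0; 0 3] + [172.2500 27.0000; 27.0000 4.2500] = [175.2500 27.0000; 27.0000 7.2500]
BᵀPA = [12.2500 -66.5000; 1.7500 -10.5000]
K = S⁻¹·BᵀPA = [0.0767 -0.3668; -0.0444 -0.0824]
A−BK = [-1.2152 -0.5083; -4.0162 -1.7754]
AᵀP(A−BK) = [1.6376 0.6370; 0.6370 0.7451]
P' = Q + AᵀP(A−BK) = [2.1376 2.1370; 2.1370 9.7451]
tr(P') = 11.8827

11.8827


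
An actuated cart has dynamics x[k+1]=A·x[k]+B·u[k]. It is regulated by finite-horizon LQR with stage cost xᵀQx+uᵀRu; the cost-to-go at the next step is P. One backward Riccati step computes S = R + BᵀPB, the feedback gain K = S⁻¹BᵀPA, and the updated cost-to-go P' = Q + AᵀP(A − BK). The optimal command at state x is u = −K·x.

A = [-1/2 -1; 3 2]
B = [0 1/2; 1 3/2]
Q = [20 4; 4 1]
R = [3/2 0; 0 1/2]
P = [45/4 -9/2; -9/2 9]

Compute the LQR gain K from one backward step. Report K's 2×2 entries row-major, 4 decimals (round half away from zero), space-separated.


BᵀP = [-4.5000 9.0000; -1.1250 11.2500]
S = R + BᵀPB = [3/2 0; 0 1/2] + [9.0000 11.2500; 11.2500 16.3125] = [10.5000 11.2500; 11.2500 16.8125]
BᵀPA = [29.2500 22.5000; 34.3125 23.6250]
K = S⁻¹·BᵀPA = [2.1163 2.2514; 0.6248 -0.1013]
A−BK = [-0.8124 -0.9493; -0.0535 -0.0994]
AᵀP(A−BK) = [13.9728 15.2477; 15.2477 16.9869]
P' = Q + AᵀP(A−BK) = [33.9728 19.2477; 19.2477 17.9869]
tr(P') = 51.9597

2.1163 2.2514 0.6248 -0.1013
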